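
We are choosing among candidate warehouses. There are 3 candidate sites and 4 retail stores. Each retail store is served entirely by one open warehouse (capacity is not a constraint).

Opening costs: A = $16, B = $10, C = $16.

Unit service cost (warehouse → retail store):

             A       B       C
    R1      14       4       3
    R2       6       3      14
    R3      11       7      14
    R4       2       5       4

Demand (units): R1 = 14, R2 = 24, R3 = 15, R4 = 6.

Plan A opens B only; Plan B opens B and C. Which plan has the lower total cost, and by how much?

Plan A: {B}: R1→B 4·14=56, R2→B 3·24=72, R3→B 7·15=105, R4→B 5·6=30. Service 263; fixed 10; total 273.
Plan B: {B, C}: R1→C 3·14=42, R2→B 3·24=72, R3→B 7·15=105, R4→C 4·6=24. Service 243; fixed 26; total 269.
Difference: |273 − 269| = 4.

Plan B is cheaper by 4.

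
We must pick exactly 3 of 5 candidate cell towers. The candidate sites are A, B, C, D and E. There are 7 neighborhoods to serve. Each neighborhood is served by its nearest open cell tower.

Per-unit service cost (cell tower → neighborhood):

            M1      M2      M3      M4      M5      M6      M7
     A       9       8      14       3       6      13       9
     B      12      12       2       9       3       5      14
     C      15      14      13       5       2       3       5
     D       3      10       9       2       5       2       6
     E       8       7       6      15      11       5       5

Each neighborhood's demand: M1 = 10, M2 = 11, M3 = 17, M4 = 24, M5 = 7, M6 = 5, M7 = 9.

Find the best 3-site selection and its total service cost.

Choose B, D and E; total service cost 265.

With exactly 3 open, each neighborhood uses its cheapest among the chosen.
{B, D, E}: M1→D 3·10=30, M2→E 7·11=77, M3→B 2·17=34, M4→D 2·24=48, M5→B 3·7=21, M6→D 2·5=10, M7→E 5·9=45. Service cost 265.
{A, B, D}: service cost 285
{B, C, D}: service cost 291
Among all 10 size-3 choices, {B, D, E} is lowest.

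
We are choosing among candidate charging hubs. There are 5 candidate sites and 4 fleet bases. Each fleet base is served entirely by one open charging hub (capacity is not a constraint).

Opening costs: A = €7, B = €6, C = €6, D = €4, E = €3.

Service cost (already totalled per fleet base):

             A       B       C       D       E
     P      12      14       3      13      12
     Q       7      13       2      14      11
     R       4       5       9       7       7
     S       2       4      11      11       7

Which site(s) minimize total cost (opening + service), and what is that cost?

Open A and C; minimum total cost 24.

For any fixed open set, each fleet base goes to its cheapest open site; total = fixed + service.
{A, C}: P→C 3, Q→C 2, R→A 4, S→A 2. Service 11; fixed 13; total 24.
{B, C}: service 14 + fixed 12 = 26
{A, C, E}: service 11 + fixed 16 = 27
{A, B, C, D, E}: service 11 + fixed 26 = 37
No other subset beats 24.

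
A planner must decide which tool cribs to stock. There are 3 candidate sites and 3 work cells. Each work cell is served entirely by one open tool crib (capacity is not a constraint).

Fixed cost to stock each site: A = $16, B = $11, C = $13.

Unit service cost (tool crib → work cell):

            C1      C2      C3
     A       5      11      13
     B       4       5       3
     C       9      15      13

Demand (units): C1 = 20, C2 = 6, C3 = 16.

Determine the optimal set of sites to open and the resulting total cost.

Open B only; minimum total cost 169.

For any fixed open set, each work cell goes to its cheapest open site; total = fixed + service.
{B}: C1→B 4·20=80, C2→B 5·6=30, C3→B 3·16=48. Service 158; fixed 11; total 169.
{B, C}: C1→B 4·20=80, C2→B 5·6=30, C3→B 3·16=48. Service 158; fixed 24; total 182.
{A, B}: service 158 + fixed 27 = 185
{A, B, C}: C1→B 4·20=80, C2→B 5·6=30, C3→B 3·16=48. Service 158; fixed 40; total 198.
No other subset beats 169.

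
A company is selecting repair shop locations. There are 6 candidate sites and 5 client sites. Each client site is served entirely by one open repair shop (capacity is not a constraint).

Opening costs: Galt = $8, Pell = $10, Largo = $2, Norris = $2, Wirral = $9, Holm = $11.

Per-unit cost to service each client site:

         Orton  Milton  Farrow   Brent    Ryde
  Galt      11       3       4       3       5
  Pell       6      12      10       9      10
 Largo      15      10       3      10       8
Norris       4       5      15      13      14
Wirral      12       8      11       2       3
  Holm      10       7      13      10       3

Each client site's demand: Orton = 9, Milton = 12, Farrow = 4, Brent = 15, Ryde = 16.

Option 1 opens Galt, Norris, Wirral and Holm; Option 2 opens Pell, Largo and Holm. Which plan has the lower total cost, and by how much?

Option 1: {Galt, Norris, Wirral, Holm}: Orton→Norris 4·9=36, Milton→Galt 3·12=36, Farrow→Galt 4·4=16, Brent→Wirral 2·15=30, Ryde→Wirral 3·16=48. Service 166; fixed 30; total 196.
Option 2: {Pell, Largo, Holm}: Orton→Pell 6·9=54, Milton→Holm 7·12=84, Farrow→Largo 3·4=12, Brent→Pell 9·15=135, Ryde→Holm 3·16=48. Service 333; fixed 23; total 356.
Difference: |196 − 356| = 160.

Option 1 is cheaper by 160.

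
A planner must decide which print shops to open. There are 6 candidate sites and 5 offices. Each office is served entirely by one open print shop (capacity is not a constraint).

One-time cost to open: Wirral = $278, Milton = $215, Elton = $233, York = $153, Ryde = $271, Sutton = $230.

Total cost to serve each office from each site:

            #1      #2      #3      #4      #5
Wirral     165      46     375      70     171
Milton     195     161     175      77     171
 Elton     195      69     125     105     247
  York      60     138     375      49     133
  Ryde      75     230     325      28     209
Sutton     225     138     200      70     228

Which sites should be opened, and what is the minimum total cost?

For any fixed open set, each office goes to its cheapest open site; total = fixed + service.
{Elton, York}: #1→York 60, #2→Elton 69, #3→Elton 125, #4→York 49, #5→York 133. Service 436; fixed 386; total 822.
{York}: #1→York 60, #2→York 138, #3→York 375, #4→York 49, #5→York 133. Service 755; fixed 153; total 908.
{Milton, York}: service 555 + fixed 368 = 923
{Wirral, Milton, Elton, York, Ryde, Sutton}: #1→York 60, #2→Wirral 46, #3→Elton 125, #4→Ryde 28, #5→York 133. Service 392; fixed 1380; total 1772.
No other subset beats 822.

Open Elton and York; minimum total cost 822.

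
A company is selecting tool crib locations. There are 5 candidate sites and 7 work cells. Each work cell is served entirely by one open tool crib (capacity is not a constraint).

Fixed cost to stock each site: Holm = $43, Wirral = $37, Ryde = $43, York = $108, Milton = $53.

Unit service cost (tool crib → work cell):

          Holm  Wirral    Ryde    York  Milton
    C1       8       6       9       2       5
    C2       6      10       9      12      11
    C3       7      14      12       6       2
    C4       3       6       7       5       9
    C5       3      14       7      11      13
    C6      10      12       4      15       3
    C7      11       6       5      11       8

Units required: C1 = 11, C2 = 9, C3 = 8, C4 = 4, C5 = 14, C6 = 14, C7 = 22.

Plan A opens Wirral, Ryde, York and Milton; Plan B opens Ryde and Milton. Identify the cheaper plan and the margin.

Plan B is cheaper by 104.

Plan A: {Wirral, Ryde, York, Milton}: C1→York 2·11=22, C2→Ryde 9·9=81, C3→Milton 2·8=16, C4→York 5·4=20, C5→Ryde 7·14=98, C6→Milton 3·14=42, C7→Ryde 5·22=110. Service 389; fixed 241; total 630.
Plan B: {Ryde, Milton}: C1→Milton 5·11=55, C2→Ryde 9·9=81, C3→Milton 2·8=16, C4→Ryde 7·4=28, C5→Ryde 7·14=98, C6→Milton 3·14=42, C7→Ryde 5·22=110. Service 430; fixed 96; total 526.
Difference: |630 − 526| = 104.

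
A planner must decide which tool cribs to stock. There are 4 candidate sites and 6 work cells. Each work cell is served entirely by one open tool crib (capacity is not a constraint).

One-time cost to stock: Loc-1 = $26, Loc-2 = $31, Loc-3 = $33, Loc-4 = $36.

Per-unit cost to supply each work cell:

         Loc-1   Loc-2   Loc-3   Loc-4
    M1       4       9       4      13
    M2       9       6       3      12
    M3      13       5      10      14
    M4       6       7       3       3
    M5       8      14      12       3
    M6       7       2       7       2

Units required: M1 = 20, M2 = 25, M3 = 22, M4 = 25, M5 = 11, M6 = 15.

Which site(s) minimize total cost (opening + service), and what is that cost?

For any fixed open set, each work cell goes to its cheapest open site; total = fixed + service.
{Loc-2, Loc-3, Loc-4}: M1→Loc-3 4·20=80, M2→Loc-3 3·25=75, M3→Loc-2 5·22=110, M4→Loc-3 3·25=75, M5→Loc-4 3·11=33, M6→Loc-2 2·15=30. Service 403; fixed 100; total 503.
{Loc-1, Loc-2, Loc-3, Loc-4}: service 403 + fixed 126 = 529
{Loc-1, Loc-2, Loc-3}: service 458 + fixed 90 = 548
{Loc-1}: service 934 + fixed 26 = 960
No other subset beats 503.

Open Loc-2, Loc-3 and Loc-4; minimum total cost 503.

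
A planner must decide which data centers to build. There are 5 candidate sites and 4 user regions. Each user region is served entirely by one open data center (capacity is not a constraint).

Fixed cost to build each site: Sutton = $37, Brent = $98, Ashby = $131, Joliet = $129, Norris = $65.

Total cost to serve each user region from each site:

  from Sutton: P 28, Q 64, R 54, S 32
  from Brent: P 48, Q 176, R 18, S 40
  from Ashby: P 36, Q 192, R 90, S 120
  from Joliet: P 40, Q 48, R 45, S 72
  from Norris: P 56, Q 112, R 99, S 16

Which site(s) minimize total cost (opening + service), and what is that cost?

For any fixed open set, each user region goes to its cheapest open site; total = fixed + service.
{Sutton}: P→Sutton 28, Q→Sutton 64, R→Sutton 54, S→Sutton 32. Service 178; fixed 37; total 215.
{Sutton, Norris}: service 162 + fixed 102 = 264
{Sutton, Brent}: service 142 + fixed 135 = 277
{Sutton, Brent, Ashby, Joliet, Norris}: service 110 + fixed 460 = 570
No other subset beats 215.

Open Sutton only; minimum total cost 215.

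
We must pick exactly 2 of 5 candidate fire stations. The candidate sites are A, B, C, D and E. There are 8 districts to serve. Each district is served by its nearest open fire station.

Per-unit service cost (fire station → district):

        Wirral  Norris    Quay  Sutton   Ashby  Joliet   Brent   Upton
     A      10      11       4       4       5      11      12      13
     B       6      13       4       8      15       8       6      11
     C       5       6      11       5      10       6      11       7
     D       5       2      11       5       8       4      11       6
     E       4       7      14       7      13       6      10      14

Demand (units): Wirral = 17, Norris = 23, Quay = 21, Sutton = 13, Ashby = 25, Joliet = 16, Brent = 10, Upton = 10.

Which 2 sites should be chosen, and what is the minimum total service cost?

With exactly 2 open, each district uses its cheapest among the chosen.
{A, D}: Wirral→D 5·17=85, Norris→D 2·23=46, Quay→A 4·21=84, Sutton→A 4·13=52, Ashby→A 5·25=125, Joliet→D 4·16=64, Brent→D 11·10=110, Upton→D 6·10=60. Service cost 626.
{B, D}: service cost 664
{A, C}: service cost 760
Among all 10 size-2 choices, {A, D} is lowest.

Choose A and D; total service cost 626.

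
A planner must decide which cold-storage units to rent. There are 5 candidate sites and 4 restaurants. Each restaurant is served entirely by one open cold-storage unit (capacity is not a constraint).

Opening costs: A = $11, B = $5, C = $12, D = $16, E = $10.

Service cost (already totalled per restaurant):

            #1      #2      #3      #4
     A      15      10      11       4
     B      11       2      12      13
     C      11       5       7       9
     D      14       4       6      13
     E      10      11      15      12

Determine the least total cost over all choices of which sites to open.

For any fixed open set, each restaurant goes to its cheapest open site; total = fixed + service.
{B}: #1→B 11, #2→B 2, #3→B 12, #4→B 13. Service 38; fixed 5; total 43.
{A, B}: #1→B 11, #2→B 2, #3→A 11, #4→A 4. Service 28; fixed 16; total 44.
{C}: service 32 + fixed 12 = 44
{A, B, C, D, E}: #1→E 10, #2→B 2, #3→D 6, #4→A 4. Service 22; fixed 54; total 76.
No other subset beats 43.

Minimum total cost: 43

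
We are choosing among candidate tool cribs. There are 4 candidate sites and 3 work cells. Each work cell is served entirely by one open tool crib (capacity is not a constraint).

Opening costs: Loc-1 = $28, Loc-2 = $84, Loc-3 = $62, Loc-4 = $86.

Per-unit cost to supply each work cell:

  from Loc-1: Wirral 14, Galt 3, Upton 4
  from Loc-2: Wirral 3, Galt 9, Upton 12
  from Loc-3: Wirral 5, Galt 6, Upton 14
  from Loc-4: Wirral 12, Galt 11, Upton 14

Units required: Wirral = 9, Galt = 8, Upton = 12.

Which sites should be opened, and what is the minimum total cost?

Open Loc-1 and Loc-3; minimum total cost 207.

For any fixed open set, each work cell goes to its cheapest open site; total = fixed + service.
{Loc-1, Loc-3}: Wirral→Loc-3 5·9=45, Galt→Loc-1 3·8=24, Upton→Loc-1 4·12=48. Service 117; fixed 90; total 207.
{Loc-1, Loc-2}: Wirral→Loc-2 3·9=27, Galt→Loc-1 3·8=24, Upton→Loc-1 4·12=48. Service 99; fixed 112; total 211.
{Loc-1}: Wirral→Loc-1 14·9=126, Galt→Loc-1 3·8=24, Upton→Loc-1 4·12=48. Service 198; fixed 28; total 226.
{Loc-1, Loc-2, Loc-3, Loc-4}: service 99 + fixed 260 = 359
(All 15 nonempty subsets were checked; Loc-1 and Loc-3 is lowest.)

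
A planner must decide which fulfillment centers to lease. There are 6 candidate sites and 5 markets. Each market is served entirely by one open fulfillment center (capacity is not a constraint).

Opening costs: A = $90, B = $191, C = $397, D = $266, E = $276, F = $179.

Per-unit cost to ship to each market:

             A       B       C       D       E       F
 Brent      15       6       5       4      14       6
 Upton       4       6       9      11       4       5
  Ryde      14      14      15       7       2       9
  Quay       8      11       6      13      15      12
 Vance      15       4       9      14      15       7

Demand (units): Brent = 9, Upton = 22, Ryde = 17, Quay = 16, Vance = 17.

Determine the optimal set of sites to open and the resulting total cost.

For any fixed open set, each market goes to its cheapest open site; total = fixed + service.
{F}: Brent→F 6·9=54, Upton→F 5·22=110, Ryde→F 9·17=153, Quay→F 12·16=192, Vance→F 7·17=119. Service 628; fixed 179; total 807.
{A, F}: Brent→F 6·9=54, Upton→A 4·22=88, Ryde→F 9·17=153, Quay→A 8·16=128, Vance→F 7·17=119. Service 542; fixed 269; total 811.
{A, B}: service 576 + fixed 281 = 857
{A, B, C, D, E, F}: Brent→D 4·9=36, Upton→A 4·22=88, Ryde→E 2·17=34, Quay→C 6·16=96, Vance→B 4·17=68. Service 322; fixed 1399; total 1721.
No other subset beats 807.

Open F only; minimum total cost 807.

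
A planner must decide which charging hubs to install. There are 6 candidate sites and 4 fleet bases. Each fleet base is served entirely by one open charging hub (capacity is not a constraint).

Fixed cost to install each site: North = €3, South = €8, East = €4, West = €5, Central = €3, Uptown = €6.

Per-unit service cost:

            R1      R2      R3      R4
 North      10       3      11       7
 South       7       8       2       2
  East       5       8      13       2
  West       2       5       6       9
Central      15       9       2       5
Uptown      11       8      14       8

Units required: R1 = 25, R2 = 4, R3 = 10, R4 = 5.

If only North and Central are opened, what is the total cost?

Each fleet base is assigned to its cheapest site among the open ones.
{North, Central}: R1→North 10·25=250, R2→North 3·4=12, R3→Central 2·10=20, R4→Central 5·5=25. Service 307; fixed 6; total 313.

Total cost: 313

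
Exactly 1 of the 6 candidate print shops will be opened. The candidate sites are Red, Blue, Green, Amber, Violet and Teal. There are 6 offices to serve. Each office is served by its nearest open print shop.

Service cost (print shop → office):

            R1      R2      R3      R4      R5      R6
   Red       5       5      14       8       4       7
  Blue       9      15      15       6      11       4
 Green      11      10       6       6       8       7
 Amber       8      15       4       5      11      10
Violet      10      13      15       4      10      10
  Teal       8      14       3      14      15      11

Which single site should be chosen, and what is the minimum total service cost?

Choose Red only; total service cost 43.

With exactly 1 open, each office uses its cheapest among the chosen.
{Red}: R1→Red 5, R2→Red 5, R3→Red 14, R4→Red 8, R5→Red 4, R6→Red 7. Service cost 43.
{Green}: service cost 48
{Amber}: service cost 53
Among all 6 size-1 choices, {Red} is lowest.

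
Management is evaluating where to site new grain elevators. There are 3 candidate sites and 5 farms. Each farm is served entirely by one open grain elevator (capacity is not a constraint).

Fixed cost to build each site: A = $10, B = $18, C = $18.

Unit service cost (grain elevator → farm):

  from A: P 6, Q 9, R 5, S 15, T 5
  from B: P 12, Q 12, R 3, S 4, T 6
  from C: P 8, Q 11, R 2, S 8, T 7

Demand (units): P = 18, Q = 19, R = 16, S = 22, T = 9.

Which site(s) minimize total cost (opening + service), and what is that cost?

Open A and B; minimum total cost 488.

For any fixed open set, each farm goes to its cheapest open site; total = fixed + service.
{A, B}: P→A 6·18=108, Q→A 9·19=171, R→B 3·16=48, S→B 4·22=88, T→A 5·9=45. Service 460; fixed 28; total 488.
{A, B, C}: P→A 6·18=108, Q→A 9·19=171, R→C 2·16=32, S→B 4·22=88, T→A 5·9=45. Service 444; fixed 46; total 490.
{A, C}: service 532 + fixed 28 = 560
{A}: service 734 + fixed 10 = 744
No other subset beats 488.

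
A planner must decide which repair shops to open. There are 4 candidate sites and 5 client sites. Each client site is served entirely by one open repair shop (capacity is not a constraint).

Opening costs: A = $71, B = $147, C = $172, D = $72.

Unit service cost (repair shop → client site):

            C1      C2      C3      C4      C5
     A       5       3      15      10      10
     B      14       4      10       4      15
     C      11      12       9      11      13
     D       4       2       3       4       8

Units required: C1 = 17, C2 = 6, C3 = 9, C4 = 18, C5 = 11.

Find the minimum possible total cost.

Minimum total cost: 339

For any fixed open set, each client site goes to its cheapest open site; total = fixed + service.
{D}: C1→D 4·17=68, C2→D 2·6=12, C3→D 3·9=27, C4→D 4·18=72, C5→D 8·11=88. Service 267; fixed 72; total 339.
{A, D}: service 267 + fixed 143 = 410
{B, D}: service 267 + fixed 219 = 486
{A, B, C, D}: service 267 + fixed 462 = 729
No other subset beats 339.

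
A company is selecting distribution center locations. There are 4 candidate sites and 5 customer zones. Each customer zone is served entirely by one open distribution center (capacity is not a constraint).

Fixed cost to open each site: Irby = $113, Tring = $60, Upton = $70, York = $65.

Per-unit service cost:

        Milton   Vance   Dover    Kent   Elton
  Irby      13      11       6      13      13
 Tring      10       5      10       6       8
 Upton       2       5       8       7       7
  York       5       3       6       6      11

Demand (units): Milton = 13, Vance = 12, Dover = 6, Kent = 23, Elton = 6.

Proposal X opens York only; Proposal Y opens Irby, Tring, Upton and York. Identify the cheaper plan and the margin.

Proposal X is cheaper by 180.

Proposal X: {York}: Milton→York 5·13=65, Vance→York 3·12=36, Dover→York 6·6=36, Kent→York 6·23=138, Elton→York 11·6=66. Service 341; fixed 65; total 406.
Proposal Y: {Irby, Tring, Upton, York}: Milton→Upton 2·13=26, Vance→York 3·12=36, Dover→Irby 6·6=36, Kent→Tring 6·23=138, Elton→Upton 7·6=42. Service 278; fixed 308; total 586.
Difference: |406 − 586| = 180.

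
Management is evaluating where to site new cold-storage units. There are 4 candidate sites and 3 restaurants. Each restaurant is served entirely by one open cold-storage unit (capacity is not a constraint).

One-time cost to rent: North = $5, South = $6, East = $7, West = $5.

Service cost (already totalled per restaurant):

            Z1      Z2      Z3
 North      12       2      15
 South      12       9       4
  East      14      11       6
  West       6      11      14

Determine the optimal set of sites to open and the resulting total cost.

For any fixed open set, each restaurant goes to its cheapest open site; total = fixed + service.
{North, South, West}: Z1→West 6, Z2→North 2, Z3→South 4. Service 12; fixed 16; total 28.
{North, South}: Z1→North 12, Z2→North 2, Z3→South 4. Service 18; fixed 11; total 29.
{South, West}: Z1→West 6, Z2→South 9, Z3→South 4. Service 19; fixed 11; total 30.
{North, South, East, West}: service 12 + fixed 23 = 35
No other subset beats 28.

Open North, South and West; minimum total cost 28.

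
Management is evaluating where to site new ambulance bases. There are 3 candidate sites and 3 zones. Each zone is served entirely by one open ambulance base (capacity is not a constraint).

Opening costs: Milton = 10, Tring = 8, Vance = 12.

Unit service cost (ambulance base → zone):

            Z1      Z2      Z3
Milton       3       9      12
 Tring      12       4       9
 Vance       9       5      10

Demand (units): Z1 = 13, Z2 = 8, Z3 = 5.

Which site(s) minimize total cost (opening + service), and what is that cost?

For any fixed open set, each zone goes to its cheapest open site; total = fixed + service.
{Milton, Tring}: Z1→Milton 3·13=39, Z2→Tring 4·8=32, Z3→Tring 9·5=45. Service 116; fixed 18; total 134.
{Milton, Tring, Vance}: service 116 + fixed 30 = 146
{Milton, Vance}: Z1→Milton 3·13=39, Z2→Vance 5·8=40, Z3→Vance 10·5=50. Service 129; fixed 22; total 151.
{Tring}: Z1→Tring 12·13=156, Z2→Tring 4·8=32, Z3→Tring 9·5=45. Service 233; fixed 8; total 241.
(All 7 nonempty subsets were checked; Milton and Tring is lowest.)

Open Milton and Tring; minimum total cost 134.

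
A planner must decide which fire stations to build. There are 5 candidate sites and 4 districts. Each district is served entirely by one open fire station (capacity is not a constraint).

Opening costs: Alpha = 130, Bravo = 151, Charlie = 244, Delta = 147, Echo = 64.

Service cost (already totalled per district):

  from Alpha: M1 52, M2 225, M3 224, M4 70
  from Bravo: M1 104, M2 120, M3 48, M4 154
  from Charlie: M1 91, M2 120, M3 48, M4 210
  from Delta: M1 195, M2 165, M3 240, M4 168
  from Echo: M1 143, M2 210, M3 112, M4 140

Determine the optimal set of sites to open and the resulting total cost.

Open Alpha and Bravo; minimum total cost 571.

For any fixed open set, each district goes to its cheapest open site; total = fixed + service.
{Alpha, Bravo}: M1→Alpha 52, M2→Bravo 120, M3→Bravo 48, M4→Alpha 70. Service 290; fixed 281; total 571.
{Bravo}: service 426 + fixed 151 = 577
{Bravo, Echo}: M1→Bravo 104, M2→Bravo 120, M3→Bravo 48, M4→Echo 140. Service 412; fixed 215; total 627.
{Alpha, Bravo, Charlie, Delta, Echo}: service 290 + fixed 736 = 1026
No other subset beats 571.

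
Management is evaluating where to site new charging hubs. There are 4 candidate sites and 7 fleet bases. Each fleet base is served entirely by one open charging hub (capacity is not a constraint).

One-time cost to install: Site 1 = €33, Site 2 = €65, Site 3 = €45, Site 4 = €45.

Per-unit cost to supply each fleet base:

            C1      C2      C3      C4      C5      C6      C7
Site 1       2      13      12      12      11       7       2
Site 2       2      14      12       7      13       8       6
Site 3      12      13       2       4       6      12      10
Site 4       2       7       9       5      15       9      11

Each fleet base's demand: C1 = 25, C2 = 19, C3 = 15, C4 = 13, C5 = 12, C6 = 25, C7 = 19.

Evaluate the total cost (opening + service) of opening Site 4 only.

Total cost: 1042

Each fleet base is assigned to its cheapest site among the open ones.
{Site 4}: C1→Site 4 2·25=50, C2→Site 4 7·19=133, C3→Site 4 9·15=135, C4→Site 4 5·13=65, C5→Site 4 15·12=180, C6→Site 4 9·25=225, C7→Site 4 11·19=209. Service 997; fixed 45; total 1042.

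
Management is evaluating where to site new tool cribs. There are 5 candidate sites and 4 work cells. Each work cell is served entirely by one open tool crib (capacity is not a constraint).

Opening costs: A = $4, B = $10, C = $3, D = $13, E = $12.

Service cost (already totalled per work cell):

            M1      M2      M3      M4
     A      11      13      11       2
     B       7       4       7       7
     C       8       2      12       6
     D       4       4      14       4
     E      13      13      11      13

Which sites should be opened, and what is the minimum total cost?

Open A and C; minimum total cost 30.

For any fixed open set, each work cell goes to its cheapest open site; total = fixed + service.
{A, C}: M1→C 8, M2→C 2, M3→A 11, M4→A 2. Service 23; fixed 7; total 30.
{C}: service 28 + fixed 3 = 31
{A, B}: service 20 + fixed 14 = 34
{A, B, C, D, E}: service 15 + fixed 42 = 57
No other subset beats 30.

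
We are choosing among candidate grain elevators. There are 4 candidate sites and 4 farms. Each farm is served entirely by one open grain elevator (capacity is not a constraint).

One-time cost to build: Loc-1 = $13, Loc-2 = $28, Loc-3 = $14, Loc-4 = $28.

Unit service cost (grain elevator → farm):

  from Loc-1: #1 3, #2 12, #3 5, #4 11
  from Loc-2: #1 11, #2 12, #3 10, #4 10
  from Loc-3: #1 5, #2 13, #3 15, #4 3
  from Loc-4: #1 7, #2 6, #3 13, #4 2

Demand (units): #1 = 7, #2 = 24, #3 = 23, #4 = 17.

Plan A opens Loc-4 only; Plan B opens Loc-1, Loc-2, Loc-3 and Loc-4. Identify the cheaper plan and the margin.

Plan B is cheaper by 157.

Plan A: {Loc-4}: #1→Loc-4 7·7=49, #2→Loc-4 6·24=144, #3→Loc-4 13·23=299, #4→Loc-4 2·17=34. Service 526; fixed 28; total 554.
Plan B: {Loc-1, Loc-2, Loc-3, Loc-4}: #1→Loc-1 3·7=21, #2→Loc-4 6·24=144, #3→Loc-1 5·23=115, #4→Loc-4 2·17=34. Service 314; fixed 83; total 397.
Difference: |554 − 397| = 157.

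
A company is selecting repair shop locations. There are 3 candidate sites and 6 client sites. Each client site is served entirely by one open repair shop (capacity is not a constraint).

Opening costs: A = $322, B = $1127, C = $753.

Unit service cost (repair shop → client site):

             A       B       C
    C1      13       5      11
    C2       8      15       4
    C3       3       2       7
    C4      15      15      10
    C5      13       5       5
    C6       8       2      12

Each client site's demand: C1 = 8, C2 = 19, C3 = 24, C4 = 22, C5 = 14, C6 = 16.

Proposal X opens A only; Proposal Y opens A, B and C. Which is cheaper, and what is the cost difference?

Proposal X is cheaper by 1398.

Proposal X: {A}: C1→A 13·8=104, C2→A 8·19=152, C3→A 3·24=72, C4→A 15·22=330, C5→A 13·14=182, C6→A 8·16=128. Service 968; fixed 322; total 1290.
Proposal Y: {A, B, C}: C1→B 5·8=40, C2→C 4·19=76, C3→B 2·24=48, C4→C 10·22=220, C5→B 5·14=70, C6→B 2·16=32. Service 486; fixed 2202; total 2688.
Difference: |1290 − 2688| = 1398.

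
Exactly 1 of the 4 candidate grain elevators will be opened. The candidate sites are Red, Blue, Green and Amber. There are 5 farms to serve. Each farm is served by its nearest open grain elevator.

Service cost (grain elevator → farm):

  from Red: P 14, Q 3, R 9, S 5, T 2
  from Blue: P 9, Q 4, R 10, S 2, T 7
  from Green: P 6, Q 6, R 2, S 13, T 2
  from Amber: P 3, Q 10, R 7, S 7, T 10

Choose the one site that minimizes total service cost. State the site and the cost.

Choose Green only; total service cost 29.

With exactly 1 open, each farm uses its cheapest among the chosen.
{Green}: P→Green 6, Q→Green 6, R→Green 2, S→Green 13, T→Green 2. Service cost 29.
{Blue}: service cost 32
{Red}: service cost 33
Among all 4 size-1 choices, {Green} is lowest.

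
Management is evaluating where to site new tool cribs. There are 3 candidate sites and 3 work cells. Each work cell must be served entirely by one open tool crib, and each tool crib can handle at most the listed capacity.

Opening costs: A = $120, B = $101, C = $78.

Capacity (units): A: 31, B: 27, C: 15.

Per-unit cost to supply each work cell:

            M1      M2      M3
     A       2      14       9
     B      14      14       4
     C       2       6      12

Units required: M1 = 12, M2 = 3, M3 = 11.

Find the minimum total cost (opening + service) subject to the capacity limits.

Open {B, C}: M1→C 2·12=24, M2→C 6·3=18, M3→B 4·11=44.
Loads: B carries 11/27, C carries 15/15. Service 86; fixed 179; total 265.
Next best feasible plan costs 285.

Minimum total cost: 265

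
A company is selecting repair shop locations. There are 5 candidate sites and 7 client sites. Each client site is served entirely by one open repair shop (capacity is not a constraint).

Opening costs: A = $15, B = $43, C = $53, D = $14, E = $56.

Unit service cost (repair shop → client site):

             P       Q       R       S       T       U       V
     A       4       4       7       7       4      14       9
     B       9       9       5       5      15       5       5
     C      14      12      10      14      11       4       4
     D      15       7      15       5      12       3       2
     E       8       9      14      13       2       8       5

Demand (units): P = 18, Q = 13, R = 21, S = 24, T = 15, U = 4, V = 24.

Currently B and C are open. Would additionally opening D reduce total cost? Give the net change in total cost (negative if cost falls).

Yes — net change −64 (cost falls by 64).

Current service cost with {B, C}: 781.
Adding D: each client site re-picks its cheapest; new service cost 703, saving 78.
Extra fixed cost: 14. Net change = 14 − 78 = -64.
(Totals: 877 → 813.)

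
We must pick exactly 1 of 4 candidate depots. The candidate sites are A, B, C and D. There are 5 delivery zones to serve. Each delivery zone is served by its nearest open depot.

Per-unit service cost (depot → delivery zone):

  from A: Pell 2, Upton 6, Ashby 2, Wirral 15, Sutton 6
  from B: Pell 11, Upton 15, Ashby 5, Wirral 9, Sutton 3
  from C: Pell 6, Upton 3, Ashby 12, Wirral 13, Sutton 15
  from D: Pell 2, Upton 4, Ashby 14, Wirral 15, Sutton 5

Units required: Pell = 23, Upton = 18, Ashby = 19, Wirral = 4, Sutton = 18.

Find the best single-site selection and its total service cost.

With exactly 1 open, each delivery zone uses its cheapest among the chosen.
{A}: Pell→A 2·23=46, Upton→A 6·18=108, Ashby→A 2·19=38, Wirral→A 15·4=60, Sutton→A 6·18=108. Service cost 360.
{D}: service cost 534
{B}: service cost 708
Among all 4 size-1 choices, {A} is lowest.

Choose A only; total service cost 360.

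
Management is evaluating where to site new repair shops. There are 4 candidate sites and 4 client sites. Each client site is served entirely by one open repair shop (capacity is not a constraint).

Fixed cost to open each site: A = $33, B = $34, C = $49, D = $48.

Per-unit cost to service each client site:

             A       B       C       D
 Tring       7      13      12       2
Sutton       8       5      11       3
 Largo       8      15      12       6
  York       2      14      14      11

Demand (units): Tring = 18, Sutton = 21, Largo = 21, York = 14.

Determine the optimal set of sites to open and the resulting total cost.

Open A and D; minimum total cost 334.

For any fixed open set, each client site goes to its cheapest open site; total = fixed + service.
{A, D}: Tring→D 2·18=36, Sutton→D 3·21=63, Largo→D 6·21=126, York→A 2·14=28. Service 253; fixed 81; total 334.
{A, B, D}: service 253 + fixed 115 = 368
{A, C, D}: service 253 + fixed 130 = 383
{A, B, C, D}: service 253 + fixed 164 = 417
No other subset beats 334.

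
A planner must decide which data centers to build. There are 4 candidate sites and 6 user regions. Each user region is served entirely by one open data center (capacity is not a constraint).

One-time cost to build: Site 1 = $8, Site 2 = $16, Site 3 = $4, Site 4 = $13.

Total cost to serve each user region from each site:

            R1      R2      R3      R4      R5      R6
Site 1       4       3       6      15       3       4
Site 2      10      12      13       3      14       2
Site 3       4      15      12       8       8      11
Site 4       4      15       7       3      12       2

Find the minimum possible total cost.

Minimum total cost: 40

For any fixed open set, each user region goes to its cheapest open site; total = fixed + service.
{Site 1, Site 3}: R1→Site 1 4, R2→Site 1 3, R3→Site 1 6, R4→Site 3 8, R5→Site 1 3, R6→Site 1 4. Service 28; fixed 12; total 40.
{Site 1, Site 4}: R1→Site 1 4, R2→Site 1 3, R3→Site 1 6, R4→Site 4 3, R5→Site 1 3, R6→Site 4 2. Service 21; fixed 21; total 42.
{Site 1}: R1→Site 1 4, R2→Site 1 3, R3→Site 1 6, R4→Site 1 15, R5→Site 1 3, R6→Site 1 4. Service 35; fixed 8; total 43.
{Site 1, Site 2, Site 3, Site 4}: service 21 + fixed 41 = 62
No other subset beats 40.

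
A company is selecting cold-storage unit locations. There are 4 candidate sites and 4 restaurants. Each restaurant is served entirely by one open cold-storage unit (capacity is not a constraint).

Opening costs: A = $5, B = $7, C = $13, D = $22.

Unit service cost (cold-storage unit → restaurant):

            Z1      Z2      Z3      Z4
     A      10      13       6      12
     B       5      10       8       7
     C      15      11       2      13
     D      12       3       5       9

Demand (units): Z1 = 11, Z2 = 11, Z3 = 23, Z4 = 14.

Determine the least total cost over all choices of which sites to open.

Minimum total cost: 274

For any fixed open set, each restaurant goes to its cheapest open site; total = fixed + service.
{B, C, D}: Z1→B 5·11=55, Z2→D 3·11=33, Z3→C 2·23=46, Z4→B 7·14=98. Service 232; fixed 42; total 274.
{A, B, C, D}: service 232 + fixed 47 = 279
{B, C}: Z1→B 5·11=55, Z2→B 10·11=110, Z3→C 2·23=46, Z4→B 7·14=98. Service 309; fixed 20; total 329.
{A}: service 559 + fixed 5 = 564
No other subset beats 274.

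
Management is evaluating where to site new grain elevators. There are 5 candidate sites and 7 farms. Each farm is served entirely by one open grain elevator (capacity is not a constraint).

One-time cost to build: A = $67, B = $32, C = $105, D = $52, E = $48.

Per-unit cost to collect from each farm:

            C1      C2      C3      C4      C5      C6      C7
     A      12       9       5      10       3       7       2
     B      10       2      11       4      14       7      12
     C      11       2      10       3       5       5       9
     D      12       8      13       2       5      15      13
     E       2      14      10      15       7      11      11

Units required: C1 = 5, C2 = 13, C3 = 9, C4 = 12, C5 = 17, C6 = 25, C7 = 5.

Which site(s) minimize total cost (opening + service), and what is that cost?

For any fixed open set, each farm goes to its cheapest open site; total = fixed + service.
{A, B}: C1→B 10·5=50, C2→B 2·13=26, C3→A 5·9=45, C4→B 4·12=48, C5→A 3·17=51, C6→A 7·25=175, C7→A 2·5=10. Service 405; fixed 99; total 504.
{A, B, E}: service 365 + fixed 147 = 512
{A, C}: service 348 + fixed 172 = 520
{A, B, C, D, E}: C1→E 2·5=10, C2→B 2·13=26, C3→A 5·9=45, C4→D 2·12=24, C5→A 3·17=51, C6→C 5·25=125, C7→A 2·5=10. Service 291; fixed 304; total 595.
No other subset beats 504.

Open A and B; minimum total cost 504.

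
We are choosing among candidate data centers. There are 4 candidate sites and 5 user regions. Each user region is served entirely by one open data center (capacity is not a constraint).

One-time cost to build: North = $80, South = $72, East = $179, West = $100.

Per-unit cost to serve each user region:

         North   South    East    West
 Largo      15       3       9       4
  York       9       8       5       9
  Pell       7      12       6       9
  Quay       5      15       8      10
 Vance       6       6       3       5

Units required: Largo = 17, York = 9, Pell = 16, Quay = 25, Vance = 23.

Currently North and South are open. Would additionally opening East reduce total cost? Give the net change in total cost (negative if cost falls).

No — net change +67 (cost rises by 67).

Current service cost with {North, South}: 498.
Adding East: each user region re-picks its cheapest; new service cost 386, saving 112.
Extra fixed cost: 179. Net change = 179 − 112 = 67.
(Totals: 650 → 717.)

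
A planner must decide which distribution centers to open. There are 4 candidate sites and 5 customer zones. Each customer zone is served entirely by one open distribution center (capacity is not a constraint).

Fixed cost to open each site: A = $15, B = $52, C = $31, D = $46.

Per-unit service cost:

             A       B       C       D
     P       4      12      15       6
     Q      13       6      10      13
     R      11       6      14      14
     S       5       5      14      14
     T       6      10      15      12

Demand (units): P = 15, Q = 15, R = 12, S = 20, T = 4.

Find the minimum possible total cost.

Minimum total cost: 413

For any fixed open set, each customer zone goes to its cheapest open site; total = fixed + service.
{A, B}: P→A 4·15=60, Q→B 6·15=90, R→B 6·12=72, S→A 5·20=100, T→A 6·4=24. Service 346; fixed 67; total 413.
{A, B, C}: P→A 4·15=60, Q→B 6·15=90, R→B 6·12=72, S→A 5·20=100, T→A 6·4=24. Service 346; fixed 98; total 444.
{A, B, D}: P→A 4·15=60, Q→B 6·15=90, R→B 6·12=72, S→A 5·20=100, T→A 6·4=24. Service 346; fixed 113; total 459.
{A, B, C, D}: service 346 + fixed 144 = 490
No other subset beats 413.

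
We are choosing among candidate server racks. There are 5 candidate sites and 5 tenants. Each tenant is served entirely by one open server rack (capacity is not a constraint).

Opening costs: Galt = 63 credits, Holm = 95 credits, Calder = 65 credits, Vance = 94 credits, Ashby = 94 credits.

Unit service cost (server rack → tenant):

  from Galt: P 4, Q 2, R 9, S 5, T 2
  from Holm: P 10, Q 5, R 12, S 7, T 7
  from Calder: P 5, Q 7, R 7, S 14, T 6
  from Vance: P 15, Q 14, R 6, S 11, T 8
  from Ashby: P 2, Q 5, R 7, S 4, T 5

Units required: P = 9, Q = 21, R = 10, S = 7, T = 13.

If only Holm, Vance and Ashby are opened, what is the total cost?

Total cost: 559

Each tenant is assigned to its cheapest site among the open ones.
{Holm, Vance, Ashby}: P→Ashby 2·9=18, Q→Holm 5·21=105, R→Vance 6·10=60, S→Ashby 4·7=28, T→Ashby 5·13=65. Service 276; fixed 283; total 559.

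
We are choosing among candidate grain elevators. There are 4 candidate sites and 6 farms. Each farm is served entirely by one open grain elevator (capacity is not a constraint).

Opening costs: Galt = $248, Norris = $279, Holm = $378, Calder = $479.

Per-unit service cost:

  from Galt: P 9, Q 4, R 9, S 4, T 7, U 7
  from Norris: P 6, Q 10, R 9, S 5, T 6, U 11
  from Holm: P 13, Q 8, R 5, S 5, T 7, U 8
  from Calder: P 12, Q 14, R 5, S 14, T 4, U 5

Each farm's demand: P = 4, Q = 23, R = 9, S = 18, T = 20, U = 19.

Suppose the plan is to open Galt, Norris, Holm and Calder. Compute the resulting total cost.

Each farm is assigned to its cheapest site among the open ones.
{Galt, Norris, Holm, Calder}: P→Norris 6·4=24, Q→Galt 4·23=92, R→Holm 5·9=45, S→Galt 4·18=72, T→Calder 4·20=80, U→Calder 5·19=95. Service 408; fixed 1384; total 1792.

Total cost: 1792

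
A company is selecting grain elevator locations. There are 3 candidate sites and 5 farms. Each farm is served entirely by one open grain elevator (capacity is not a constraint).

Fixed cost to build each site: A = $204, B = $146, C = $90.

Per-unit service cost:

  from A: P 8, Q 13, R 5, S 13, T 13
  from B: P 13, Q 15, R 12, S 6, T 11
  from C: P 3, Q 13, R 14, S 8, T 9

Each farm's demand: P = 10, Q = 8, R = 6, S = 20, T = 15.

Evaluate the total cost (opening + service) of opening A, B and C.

Each farm is assigned to its cheapest site among the open ones.
{A, B, C}: P→C 3·10=30, Q→A 13·8=104, R→A 5·6=30, S→B 6·20=120, T→C 9·15=135. Service 419; fixed 440; total 859.

Total cost: 859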